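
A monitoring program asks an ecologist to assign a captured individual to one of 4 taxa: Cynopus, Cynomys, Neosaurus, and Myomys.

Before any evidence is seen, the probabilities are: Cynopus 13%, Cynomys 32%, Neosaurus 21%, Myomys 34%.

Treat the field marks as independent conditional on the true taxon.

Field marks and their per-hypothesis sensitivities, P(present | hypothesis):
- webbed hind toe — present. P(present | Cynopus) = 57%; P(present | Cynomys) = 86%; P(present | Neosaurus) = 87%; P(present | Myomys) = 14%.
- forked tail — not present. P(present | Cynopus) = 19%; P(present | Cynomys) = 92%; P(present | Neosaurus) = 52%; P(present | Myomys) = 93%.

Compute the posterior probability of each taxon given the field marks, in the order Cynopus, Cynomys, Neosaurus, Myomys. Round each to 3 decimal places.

0.347, 0.127, 0.507, 0.019

By Bayes' rule with conditional independence, the unnormalized weight for each hypothesis is prior × ∏ likelihoods (using 1 − P(present | H) for each absent field mark):
  Cynopus: 0.13 × 0.57 × (1 − 0.19) = 0.060021
  Cynomys: 0.32 × 0.86 × (1 − 0.92) = 0.022016
  Neosaurus: 0.21 × 0.87 × (1 − 0.52) = 0.087696
  Myomys: 0.34 × 0.14 × (1 − 0.93) = 0.003332
Marginal likelihood of the evidence = 0.17306.
P(Cynopus | evidence) = 0.060021 / 0.17306 ≈ 0.347
P(Cynomys | evidence) = 0.022016 / 0.17306 ≈ 0.127
P(Neosaurus | evidence) = 0.087696 / 0.17306 ≈ 0.507
P(Myomys | evidence) = 0.003332 / 0.17306 ≈ 0.019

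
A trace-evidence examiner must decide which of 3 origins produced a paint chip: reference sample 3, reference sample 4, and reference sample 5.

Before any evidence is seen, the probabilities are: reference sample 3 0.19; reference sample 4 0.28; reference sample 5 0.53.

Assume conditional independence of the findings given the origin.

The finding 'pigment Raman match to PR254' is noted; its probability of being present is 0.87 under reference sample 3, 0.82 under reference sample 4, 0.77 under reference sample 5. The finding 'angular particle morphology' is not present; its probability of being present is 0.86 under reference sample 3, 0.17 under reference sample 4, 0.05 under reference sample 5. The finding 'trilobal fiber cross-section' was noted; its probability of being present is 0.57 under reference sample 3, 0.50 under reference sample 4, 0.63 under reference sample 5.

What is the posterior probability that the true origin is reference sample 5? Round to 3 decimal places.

By Bayes' rule with conditional independence, the unnormalized weight for each hypothesis is prior × ∏ likelihoods (using 1 − P(present | H) for each absent finding):
  reference sample 3: 0.19 × 0.87 × (1 − 0.86) × 0.57 = 0.013191
  reference sample 4: 0.28 × 0.82 × (1 − 0.17) × 0.50 = 0.095284
  reference sample 5: 0.53 × 0.77 × (1 − 0.05) × 0.63 = 0.24425
Normalizing constant Z = 0.013191 + 0.095284 + 0.24425 = 0.35272.
P(reference sample 5 | evidence) = 0.24425 / 0.35272 ≈ 0.692.

0.692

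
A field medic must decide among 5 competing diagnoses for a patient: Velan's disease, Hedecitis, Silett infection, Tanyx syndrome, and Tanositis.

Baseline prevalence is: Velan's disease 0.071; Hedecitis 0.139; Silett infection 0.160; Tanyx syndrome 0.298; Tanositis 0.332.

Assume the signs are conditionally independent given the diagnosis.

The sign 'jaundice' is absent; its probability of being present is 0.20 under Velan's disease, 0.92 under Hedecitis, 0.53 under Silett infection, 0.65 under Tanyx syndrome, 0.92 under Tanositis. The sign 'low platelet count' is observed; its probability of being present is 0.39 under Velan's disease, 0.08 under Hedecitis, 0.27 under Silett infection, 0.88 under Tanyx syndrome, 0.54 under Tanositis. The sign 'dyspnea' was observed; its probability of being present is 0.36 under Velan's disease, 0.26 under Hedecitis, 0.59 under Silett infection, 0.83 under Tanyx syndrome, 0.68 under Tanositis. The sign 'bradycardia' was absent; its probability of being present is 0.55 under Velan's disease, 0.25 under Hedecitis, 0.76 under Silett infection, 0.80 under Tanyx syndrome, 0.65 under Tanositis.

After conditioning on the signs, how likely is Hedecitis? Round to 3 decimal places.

By Bayes' rule with conditional independence, the unnormalized weight for each hypothesis is prior × ∏ likelihoods (using 1 − P(present | H) for each absent sign):
  Velan's disease: 0.071 × (1 − 0.20) × 0.39 × 0.36 × (1 − 0.55) = 0.0035886
  Hedecitis: 0.139 × (1 − 0.92) × 0.08 × 0.26 × (1 − 0.25) = 0.00017347
  Silett infection: 0.160 × (1 − 0.53) × 0.27 × 0.59 × (1 − 0.76) = 0.002875
  Tanyx syndrome: 0.298 × (1 − 0.65) × 0.88 × 0.83 × (1 − 0.80) = 0.015236
  Tanositis: 0.332 × (1 − 0.92) × 0.54 × 0.68 × (1 − 0.65) = 0.0034135
Marginal likelihood of the evidence = 0.025287.
P(Hedecitis | evidence) = 0.00017347 / 0.025287 ≈ 0.007.

0.007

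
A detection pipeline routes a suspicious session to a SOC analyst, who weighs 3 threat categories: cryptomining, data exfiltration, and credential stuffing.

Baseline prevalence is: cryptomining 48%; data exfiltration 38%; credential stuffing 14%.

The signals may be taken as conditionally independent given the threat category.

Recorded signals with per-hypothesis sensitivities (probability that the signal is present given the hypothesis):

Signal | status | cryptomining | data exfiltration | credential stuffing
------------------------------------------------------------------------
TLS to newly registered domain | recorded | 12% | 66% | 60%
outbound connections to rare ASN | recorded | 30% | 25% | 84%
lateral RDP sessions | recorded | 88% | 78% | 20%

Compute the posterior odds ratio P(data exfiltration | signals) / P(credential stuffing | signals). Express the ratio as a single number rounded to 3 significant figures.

3.47

The normalizing constant cancels in an odds ratio, so compute prior × likelihood for the two hypotheses only:
  data exfiltration: 0.38 × 0.66 × 0.25 × 0.78 = 0.048906
  credential stuffing: 0.14 × 0.60 × 0.84 × 0.20 = 0.014112
Odds(data exfiltration : credential stuffing) = 0.048906 / 0.014112 ≈ 3.47.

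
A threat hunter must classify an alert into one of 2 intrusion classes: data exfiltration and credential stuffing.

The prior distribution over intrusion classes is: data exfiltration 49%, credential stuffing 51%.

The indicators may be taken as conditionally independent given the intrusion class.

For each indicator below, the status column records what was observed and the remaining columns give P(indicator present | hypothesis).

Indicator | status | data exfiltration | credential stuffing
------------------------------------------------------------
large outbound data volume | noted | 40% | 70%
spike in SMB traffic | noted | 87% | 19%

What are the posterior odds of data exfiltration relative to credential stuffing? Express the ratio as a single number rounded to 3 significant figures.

Posterior odds equal prior odds times the likelihood ratio; only the two competing hypotheses matter.
  data exfiltration: 0.49 × 0.40 × 0.87 = 0.17052
  credential stuffing: 0.51 × 0.70 × 0.19 = 0.06783
Odds(data exfiltration : credential stuffing) = 0.17052 / 0.06783 ≈ 2.51.

2.51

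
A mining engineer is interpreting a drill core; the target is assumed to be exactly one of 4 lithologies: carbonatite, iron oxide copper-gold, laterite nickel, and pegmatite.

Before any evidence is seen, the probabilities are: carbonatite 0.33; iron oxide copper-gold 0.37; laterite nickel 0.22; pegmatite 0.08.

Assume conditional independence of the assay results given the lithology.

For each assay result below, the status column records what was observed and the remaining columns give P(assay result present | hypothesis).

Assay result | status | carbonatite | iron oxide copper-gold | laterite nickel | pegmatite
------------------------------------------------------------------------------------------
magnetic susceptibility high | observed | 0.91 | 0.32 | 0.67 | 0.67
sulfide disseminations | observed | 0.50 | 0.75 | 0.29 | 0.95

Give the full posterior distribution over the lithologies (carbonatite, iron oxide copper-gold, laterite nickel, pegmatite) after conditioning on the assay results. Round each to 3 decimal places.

By Bayes' rule with conditional independence, the unnormalized weight for each hypothesis is prior × ∏ likelihoods:
  carbonatite: 0.33 × 0.91 × 0.50 = 0.15015
  iron oxide copper-gold: 0.37 × 0.32 × 0.75 = 0.0888
  laterite nickel: 0.22 × 0.67 × 0.29 = 0.042746
  pegmatite: 0.08 × 0.67 × 0.95 = 0.05092
Normalizing constant Z = 0.15015 + 0.0888 + 0.042746 + 0.05092 = 0.33262.
P(carbonatite | evidence) = 0.15015 / 0.33262 ≈ 0.451
P(iron oxide copper-gold | evidence) = 0.0888 / 0.33262 ≈ 0.267
P(laterite nickel | evidence) = 0.042746 / 0.33262 ≈ 0.129
P(pegmatite | evidence) = 0.05092 / 0.33262 ≈ 0.153

0.451, 0.267, 0.129, 0.153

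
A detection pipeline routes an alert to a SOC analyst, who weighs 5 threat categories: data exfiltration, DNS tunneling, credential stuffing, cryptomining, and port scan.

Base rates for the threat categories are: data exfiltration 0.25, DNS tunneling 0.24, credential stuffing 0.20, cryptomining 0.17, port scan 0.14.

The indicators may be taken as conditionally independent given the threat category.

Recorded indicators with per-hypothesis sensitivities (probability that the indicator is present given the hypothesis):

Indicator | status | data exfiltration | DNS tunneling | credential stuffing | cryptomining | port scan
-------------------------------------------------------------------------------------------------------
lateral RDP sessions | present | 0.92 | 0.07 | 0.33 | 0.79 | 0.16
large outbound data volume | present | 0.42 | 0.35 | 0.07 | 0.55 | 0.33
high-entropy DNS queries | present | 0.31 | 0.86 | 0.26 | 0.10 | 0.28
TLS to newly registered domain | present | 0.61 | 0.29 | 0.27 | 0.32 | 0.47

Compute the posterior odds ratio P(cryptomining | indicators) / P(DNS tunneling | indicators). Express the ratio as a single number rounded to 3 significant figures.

1.61

Unnormalized posterior weight (prior times the indicator likelihoods) for each of the two hypotheses:
  cryptomining: 0.17 × 0.79 × 0.55 × 0.10 × 0.32 = 0.0023637
  DNS tunneling: 0.24 × 0.07 × 0.35 × 0.86 × 0.29 = 0.0014665
Posterior odds = 0.0023637 / 0.0014665 ≈ 1.61.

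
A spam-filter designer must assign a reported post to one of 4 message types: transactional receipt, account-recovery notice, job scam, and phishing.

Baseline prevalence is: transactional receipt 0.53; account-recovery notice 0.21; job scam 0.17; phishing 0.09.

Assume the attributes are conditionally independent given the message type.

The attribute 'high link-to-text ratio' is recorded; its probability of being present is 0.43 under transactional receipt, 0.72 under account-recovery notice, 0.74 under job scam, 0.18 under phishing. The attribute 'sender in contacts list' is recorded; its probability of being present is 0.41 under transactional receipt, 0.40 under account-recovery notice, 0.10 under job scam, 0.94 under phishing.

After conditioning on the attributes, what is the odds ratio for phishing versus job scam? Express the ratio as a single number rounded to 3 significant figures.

1.21

Posterior odds equal prior odds times the likelihood ratio; only the two competing hypotheses matter.
  phishing: 0.09 × 0.18 × 0.94 = 0.015228
  job scam: 0.17 × 0.74 × 0.10 = 0.01258
Posterior odds = 0.015228 / 0.01258 ≈ 1.21.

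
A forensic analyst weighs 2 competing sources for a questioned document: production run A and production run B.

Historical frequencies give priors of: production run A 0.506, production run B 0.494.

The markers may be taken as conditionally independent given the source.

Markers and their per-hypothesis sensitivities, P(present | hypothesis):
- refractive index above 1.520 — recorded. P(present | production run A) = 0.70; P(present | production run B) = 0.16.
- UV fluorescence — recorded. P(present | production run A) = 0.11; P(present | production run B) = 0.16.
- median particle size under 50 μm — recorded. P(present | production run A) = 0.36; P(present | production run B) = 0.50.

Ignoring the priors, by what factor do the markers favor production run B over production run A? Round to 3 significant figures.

0.462

The Bayes factor is the ratio of the joint likelihoods of the marker pattern under the two hypotheses.
  production run B: 0.16 × 0.16 × 0.50 = 0.0128
  production run A: 0.70 × 0.11 × 0.36 = 0.02772
Bayes factor = 0.0128 / 0.02772 ≈ 0.462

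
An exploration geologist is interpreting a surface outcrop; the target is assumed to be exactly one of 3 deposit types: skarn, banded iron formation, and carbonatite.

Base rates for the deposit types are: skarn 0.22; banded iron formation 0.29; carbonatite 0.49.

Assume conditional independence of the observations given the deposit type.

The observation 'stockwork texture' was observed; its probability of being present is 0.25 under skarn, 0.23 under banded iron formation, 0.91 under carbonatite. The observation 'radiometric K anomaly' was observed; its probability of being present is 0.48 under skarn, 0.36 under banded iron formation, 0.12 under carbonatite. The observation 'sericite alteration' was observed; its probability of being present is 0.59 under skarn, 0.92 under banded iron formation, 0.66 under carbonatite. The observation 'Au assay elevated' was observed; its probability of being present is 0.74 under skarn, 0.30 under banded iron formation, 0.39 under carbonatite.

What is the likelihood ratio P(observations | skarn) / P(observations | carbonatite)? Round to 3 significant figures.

Joint likelihood of the evidence pattern under each hypothesis:
  skarn: 0.25 × 0.48 × 0.59 × 0.74 = 0.052392
  carbonatite: 0.91 × 0.12 × 0.66 × 0.39 = 0.028108
Bayes factor = 0.052392 / 0.028108 ≈ 1.86

1.86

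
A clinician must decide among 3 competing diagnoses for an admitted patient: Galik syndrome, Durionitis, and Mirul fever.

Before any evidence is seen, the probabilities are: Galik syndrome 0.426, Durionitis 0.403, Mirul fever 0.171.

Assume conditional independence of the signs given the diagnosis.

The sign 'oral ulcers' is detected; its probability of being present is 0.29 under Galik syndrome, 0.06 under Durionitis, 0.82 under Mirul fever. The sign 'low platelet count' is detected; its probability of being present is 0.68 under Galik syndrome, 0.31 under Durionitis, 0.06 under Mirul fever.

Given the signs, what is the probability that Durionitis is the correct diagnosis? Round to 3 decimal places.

0.075

Multiply each prior by the joint likelihood of the sign pattern:
  Galik syndrome: 0.426 × 0.29 × 0.68 = 0.084007
  Durionitis: 0.403 × 0.06 × 0.31 = 0.0074958
  Mirul fever: 0.171 × 0.82 × 0.06 = 0.0084132
Marginal likelihood of the evidence = 0.099916.
P(Durionitis | evidence) = 0.0074958 / 0.099916 ≈ 0.075.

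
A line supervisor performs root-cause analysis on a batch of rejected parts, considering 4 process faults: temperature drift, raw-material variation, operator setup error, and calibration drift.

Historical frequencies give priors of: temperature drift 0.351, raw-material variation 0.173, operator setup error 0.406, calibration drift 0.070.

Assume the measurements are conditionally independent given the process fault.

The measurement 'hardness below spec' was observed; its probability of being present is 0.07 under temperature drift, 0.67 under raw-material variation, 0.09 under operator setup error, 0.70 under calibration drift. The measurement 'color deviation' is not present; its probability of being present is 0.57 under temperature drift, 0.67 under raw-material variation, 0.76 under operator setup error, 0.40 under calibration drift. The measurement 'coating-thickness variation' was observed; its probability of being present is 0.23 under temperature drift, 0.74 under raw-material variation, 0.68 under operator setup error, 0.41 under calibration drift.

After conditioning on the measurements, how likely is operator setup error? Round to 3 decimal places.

0.122

For each hypothesis, the unnormalized posterior weight is prior × product of the measurement likelihoods (using 1 − P(present | H) for each absent measurement):
  temperature drift: 0.351 × 0.07 × (1 − 0.57) × 0.23 = 0.00243
  raw-material variation: 0.173 × 0.67 × (1 − 0.67) × 0.74 = 0.028305
  operator setup error: 0.406 × 0.09 × (1 − 0.76) × 0.68 = 0.0059633
  calibration drift: 0.070 × 0.70 × (1 − 0.40) × 0.41 = 0.012054
The unnormalized weights sum to 0.048753.
P(operator setup error | evidence) = 0.0059633 / 0.048753 ≈ 0.122.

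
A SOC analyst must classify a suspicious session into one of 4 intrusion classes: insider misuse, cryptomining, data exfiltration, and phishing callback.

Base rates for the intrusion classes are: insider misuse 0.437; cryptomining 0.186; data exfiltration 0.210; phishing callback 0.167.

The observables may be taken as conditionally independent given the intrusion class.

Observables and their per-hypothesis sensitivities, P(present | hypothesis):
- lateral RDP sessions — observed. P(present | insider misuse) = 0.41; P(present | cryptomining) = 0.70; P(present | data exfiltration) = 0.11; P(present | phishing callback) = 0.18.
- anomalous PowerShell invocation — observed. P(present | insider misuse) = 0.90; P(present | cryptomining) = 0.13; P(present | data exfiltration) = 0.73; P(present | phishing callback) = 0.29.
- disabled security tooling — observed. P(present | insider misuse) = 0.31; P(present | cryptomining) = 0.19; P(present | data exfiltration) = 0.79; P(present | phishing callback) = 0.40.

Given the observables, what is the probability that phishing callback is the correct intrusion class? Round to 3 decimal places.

0.050

Multiply each prior by the joint likelihood of the observable pattern:
  insider misuse: 0.437 × 0.41 × 0.90 × 0.31 = 0.049988
  cryptomining: 0.186 × 0.70 × 0.13 × 0.19 = 0.0032159
  data exfiltration: 0.210 × 0.11 × 0.73 × 0.79 = 0.013322
  phishing callback: 0.167 × 0.18 × 0.29 × 0.40 = 0.003487
Normalizing constant Z = 0.049988 + 0.0032159 + 0.013322 + 0.003487 = 0.070013.
P(phishing callback | evidence) = 0.003487 / 0.070013 ≈ 0.050.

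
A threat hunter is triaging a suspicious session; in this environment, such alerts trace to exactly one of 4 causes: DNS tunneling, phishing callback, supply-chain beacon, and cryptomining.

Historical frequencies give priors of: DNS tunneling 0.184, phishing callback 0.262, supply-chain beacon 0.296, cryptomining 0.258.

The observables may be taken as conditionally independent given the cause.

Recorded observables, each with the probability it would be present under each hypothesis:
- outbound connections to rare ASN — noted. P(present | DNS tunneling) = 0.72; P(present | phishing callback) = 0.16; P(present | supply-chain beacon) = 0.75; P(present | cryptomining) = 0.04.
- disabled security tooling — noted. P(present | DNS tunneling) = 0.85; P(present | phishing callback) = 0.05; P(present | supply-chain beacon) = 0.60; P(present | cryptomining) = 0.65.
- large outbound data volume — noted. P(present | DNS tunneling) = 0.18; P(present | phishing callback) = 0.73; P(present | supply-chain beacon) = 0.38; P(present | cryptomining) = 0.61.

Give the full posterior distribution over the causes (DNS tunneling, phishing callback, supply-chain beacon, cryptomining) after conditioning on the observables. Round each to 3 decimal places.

Multiply each prior by the joint likelihood of the observable pattern:
  DNS tunneling: 0.184 × 0.72 × 0.85 × 0.18 = 0.020269
  phishing callback: 0.262 × 0.16 × 0.05 × 0.73 = 0.0015301
  supply-chain beacon: 0.296 × 0.75 × 0.60 × 0.38 = 0.050616
  cryptomining: 0.258 × 0.04 × 0.65 × 0.61 = 0.0040919
Marginal likelihood of the evidence = 0.076507.
P(DNS tunneling | evidence) = 0.020269 / 0.076507 ≈ 0.265
P(phishing callback | evidence) = 0.0015301 / 0.076507 ≈ 0.020
P(supply-chain beacon | evidence) = 0.050616 / 0.076507 ≈ 0.662
P(cryptomining | evidence) = 0.0040919 / 0.076507 ≈ 0.053

0.265, 0.020, 0.662, 0.053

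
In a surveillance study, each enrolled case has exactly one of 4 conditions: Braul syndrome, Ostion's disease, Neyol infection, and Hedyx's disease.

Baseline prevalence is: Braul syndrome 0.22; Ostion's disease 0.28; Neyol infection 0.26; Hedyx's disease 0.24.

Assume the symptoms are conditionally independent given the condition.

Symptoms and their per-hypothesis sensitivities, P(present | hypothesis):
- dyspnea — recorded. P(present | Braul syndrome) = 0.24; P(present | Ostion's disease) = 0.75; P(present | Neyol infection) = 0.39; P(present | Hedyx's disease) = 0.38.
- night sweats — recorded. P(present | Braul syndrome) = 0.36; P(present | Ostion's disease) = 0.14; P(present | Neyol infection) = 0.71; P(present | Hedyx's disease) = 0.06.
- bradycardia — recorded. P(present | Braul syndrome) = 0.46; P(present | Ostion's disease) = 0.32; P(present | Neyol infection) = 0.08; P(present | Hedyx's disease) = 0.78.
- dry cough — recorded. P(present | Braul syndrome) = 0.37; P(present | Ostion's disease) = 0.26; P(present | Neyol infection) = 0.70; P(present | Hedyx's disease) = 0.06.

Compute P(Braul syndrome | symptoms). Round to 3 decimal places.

Multiply each prior by the joint likelihood of the symptom pattern:
  Braul syndrome: 0.22 × 0.24 × 0.36 × 0.46 × 0.37 = 0.0032352
  Ostion's disease: 0.28 × 0.75 × 0.14 × 0.32 × 0.26 = 0.0024461
  Neyol infection: 0.26 × 0.39 × 0.71 × 0.08 × 0.70 = 0.0040317
  Hedyx's disease: 0.24 × 0.38 × 0.06 × 0.78 × 0.06 = 0.00025609
Normalizing constant Z = 0.0032352 + 0.0024461 + 0.0040317 + 0.00025609 = 0.009969.
P(Braul syndrome | evidence) = 0.0032352 / 0.009969 ≈ 0.325.

0.325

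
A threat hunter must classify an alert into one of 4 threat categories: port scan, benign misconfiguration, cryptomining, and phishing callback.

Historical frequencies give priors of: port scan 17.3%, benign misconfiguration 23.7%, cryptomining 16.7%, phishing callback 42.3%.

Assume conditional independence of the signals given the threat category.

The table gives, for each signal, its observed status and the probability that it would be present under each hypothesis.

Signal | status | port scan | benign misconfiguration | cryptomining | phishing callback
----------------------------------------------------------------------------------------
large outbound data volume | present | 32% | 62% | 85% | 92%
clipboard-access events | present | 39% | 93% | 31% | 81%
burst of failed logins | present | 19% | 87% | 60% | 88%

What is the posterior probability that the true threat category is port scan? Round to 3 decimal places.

For each hypothesis, the unnormalized posterior weight is prior × product of the signal likelihoods:
  port scan: 0.173 × 0.32 × 0.39 × 0.19 = 0.0041022
  benign misconfiguration: 0.237 × 0.62 × 0.93 × 0.87 = 0.11889
  cryptomining: 0.167 × 0.85 × 0.31 × 0.60 = 0.026403
  phishing callback: 0.423 × 0.92 × 0.81 × 0.88 = 0.27739
Marginal likelihood of the evidence = 0.42679.
P(port scan | evidence) = 0.0041022 / 0.42679 ≈ 0.010.

0.010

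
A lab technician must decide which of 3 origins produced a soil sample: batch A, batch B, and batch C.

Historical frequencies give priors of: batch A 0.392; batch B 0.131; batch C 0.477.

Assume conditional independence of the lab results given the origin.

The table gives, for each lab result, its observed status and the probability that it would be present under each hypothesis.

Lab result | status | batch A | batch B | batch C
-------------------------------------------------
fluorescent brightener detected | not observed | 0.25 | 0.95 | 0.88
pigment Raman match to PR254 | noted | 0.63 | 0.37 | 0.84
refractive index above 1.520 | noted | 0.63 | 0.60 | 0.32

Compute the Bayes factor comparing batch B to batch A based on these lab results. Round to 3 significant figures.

Joint likelihood of the lab result pattern under each hypothesis (using 1 − P(present | H) for each absent lab result):
  batch B: (1 − 0.95) × 0.37 × 0.60 = 0.0111
  batch A: (1 − 0.25) × 0.63 × 0.63 = 0.29768
Bayes factor = 0.0111 / 0.29768 ≈ 0.0373

0.0373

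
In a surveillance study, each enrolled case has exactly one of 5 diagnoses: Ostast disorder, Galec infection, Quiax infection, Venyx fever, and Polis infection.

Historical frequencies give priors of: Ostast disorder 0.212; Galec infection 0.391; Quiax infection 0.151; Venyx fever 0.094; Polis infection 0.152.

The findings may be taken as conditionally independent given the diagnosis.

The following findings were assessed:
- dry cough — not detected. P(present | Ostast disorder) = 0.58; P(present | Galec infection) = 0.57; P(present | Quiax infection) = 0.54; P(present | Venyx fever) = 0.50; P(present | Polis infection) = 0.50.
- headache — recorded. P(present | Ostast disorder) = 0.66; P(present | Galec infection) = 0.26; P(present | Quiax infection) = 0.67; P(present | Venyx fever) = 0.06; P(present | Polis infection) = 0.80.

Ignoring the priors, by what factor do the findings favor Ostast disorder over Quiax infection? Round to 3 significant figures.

The Bayes factor is the ratio of the joint likelihoods of the evidence pattern under the two hypotheses (using 1 − P(present | H) for each absent finding).
  Ostast disorder: (1 − 0.58) × 0.66 = 0.2772
  Quiax infection: (1 − 0.54) × 0.67 = 0.3082
Bayes factor = 0.2772 / 0.3082 ≈ 0.899

0.899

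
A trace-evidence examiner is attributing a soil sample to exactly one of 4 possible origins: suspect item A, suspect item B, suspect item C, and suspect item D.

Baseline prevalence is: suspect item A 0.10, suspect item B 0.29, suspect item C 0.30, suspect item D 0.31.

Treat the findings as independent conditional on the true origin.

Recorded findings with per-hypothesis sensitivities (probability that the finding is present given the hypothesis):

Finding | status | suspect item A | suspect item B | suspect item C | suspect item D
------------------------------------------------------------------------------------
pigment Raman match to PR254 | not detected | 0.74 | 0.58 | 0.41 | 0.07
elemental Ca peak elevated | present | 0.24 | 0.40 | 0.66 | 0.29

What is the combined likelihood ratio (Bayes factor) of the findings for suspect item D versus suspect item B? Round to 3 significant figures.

Joint likelihood of the evidence pattern under each hypothesis (using 1 − P(present | H) for each absent finding):
  suspect item D: (1 − 0.07) × 0.29 = 0.2697
  suspect item B: (1 − 0.58) × 0.40 = 0.168
Bayes factor = 0.2697 / 0.168 ≈ 1.61

1.61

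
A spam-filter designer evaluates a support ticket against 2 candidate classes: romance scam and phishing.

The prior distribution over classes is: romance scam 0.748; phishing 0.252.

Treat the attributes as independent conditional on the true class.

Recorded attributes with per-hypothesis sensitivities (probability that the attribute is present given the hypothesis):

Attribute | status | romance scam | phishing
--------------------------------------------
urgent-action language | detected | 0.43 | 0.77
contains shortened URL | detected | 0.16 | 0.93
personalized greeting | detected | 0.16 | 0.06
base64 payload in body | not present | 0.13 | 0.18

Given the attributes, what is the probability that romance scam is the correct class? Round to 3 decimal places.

For each hypothesis, the unnormalized posterior weight is prior × product of the attribute likelihoods (using 1 − P(present | H) for each absent attribute):
  romance scam: 0.748 × 0.43 × 0.16 × 0.16 × (1 − 0.13) = 0.0071636
  phishing: 0.252 × 0.77 × 0.93 × 0.06 × (1 − 0.18) = 0.0088785
Normalizing constant Z = 0.0071636 + 0.0088785 = 0.016042.
P(romance scam | evidence) = 0.0071636 / 0.016042 ≈ 0.447.

0.447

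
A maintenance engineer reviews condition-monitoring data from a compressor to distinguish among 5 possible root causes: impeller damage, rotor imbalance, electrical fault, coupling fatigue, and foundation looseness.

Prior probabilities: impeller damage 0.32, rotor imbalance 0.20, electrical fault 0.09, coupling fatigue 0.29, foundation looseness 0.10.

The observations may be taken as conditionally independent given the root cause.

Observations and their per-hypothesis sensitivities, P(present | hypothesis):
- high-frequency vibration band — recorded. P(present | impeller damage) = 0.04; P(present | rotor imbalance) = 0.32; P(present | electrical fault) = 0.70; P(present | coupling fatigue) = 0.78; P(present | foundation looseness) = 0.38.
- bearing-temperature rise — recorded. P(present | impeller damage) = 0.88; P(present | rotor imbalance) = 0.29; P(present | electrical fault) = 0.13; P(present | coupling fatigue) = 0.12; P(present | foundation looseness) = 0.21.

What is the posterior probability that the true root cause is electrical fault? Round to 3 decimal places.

0.112

For each hypothesis, the unnormalized posterior weight is prior × product of the observation likelihoods:
  impeller damage: 0.32 × 0.04 × 0.88 = 0.011264
  rotor imbalance: 0.20 × 0.32 × 0.29 = 0.01856
  electrical fault: 0.09 × 0.70 × 0.13 = 0.00819
  coupling fatigue: 0.29 × 0.78 × 0.12 = 0.027144
  foundation looseness: 0.10 × 0.38 × 0.21 = 0.00798
Marginal likelihood of the evidence = 0.073138.
P(electrical fault | evidence) = 0.00819 / 0.073138 ≈ 0.112.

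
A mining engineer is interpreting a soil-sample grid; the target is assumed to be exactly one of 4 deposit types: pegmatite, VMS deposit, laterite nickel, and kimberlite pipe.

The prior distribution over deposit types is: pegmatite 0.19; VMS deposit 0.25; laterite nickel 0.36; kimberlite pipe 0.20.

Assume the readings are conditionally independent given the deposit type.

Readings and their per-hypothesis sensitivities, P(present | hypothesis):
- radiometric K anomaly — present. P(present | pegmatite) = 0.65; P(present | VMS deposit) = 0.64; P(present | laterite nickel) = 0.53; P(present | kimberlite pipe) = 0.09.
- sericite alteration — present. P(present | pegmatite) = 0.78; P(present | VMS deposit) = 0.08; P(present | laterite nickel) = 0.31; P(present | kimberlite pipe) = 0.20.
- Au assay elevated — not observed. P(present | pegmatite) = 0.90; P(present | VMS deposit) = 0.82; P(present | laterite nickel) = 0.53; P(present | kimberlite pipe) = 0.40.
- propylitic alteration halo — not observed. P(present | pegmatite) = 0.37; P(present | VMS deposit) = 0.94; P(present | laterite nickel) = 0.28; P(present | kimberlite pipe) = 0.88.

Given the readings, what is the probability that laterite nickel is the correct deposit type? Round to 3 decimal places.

For each hypothesis, the unnormalized posterior weight is prior × product of the reading likelihoods (using 1 − P(present | H) for each absent reading):
  pegmatite: 0.19 × 0.65 × 0.78 × (1 − 0.90) × (1 − 0.37) = 0.0060688
  VMS deposit: 0.25 × 0.64 × 0.08 × (1 − 0.82) × (1 − 0.94) = 0.00013824
  laterite nickel: 0.36 × 0.53 × 0.31 × (1 − 0.53) × (1 − 0.28) = 0.020016
  kimberlite pipe: 0.20 × 0.09 × 0.20 × (1 − 0.40) × (1 − 0.88) = 0.0002592
Marginal likelihood of the evidence = 0.026482.
P(laterite nickel | evidence) = 0.020016 / 0.026482 ≈ 0.756.

0.756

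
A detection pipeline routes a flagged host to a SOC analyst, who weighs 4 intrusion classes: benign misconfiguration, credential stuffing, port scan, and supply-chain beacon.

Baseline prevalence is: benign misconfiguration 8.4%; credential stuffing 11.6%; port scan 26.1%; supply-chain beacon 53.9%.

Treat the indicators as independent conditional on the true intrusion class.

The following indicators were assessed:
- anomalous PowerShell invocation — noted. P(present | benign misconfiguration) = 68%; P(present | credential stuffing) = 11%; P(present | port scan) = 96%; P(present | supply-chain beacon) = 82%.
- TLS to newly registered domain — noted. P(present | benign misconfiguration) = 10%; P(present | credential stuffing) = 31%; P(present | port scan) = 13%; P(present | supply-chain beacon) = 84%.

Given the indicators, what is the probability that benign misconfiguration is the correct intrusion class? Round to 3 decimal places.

0.014

For each hypothesis, the unnormalized posterior weight is prior × product of the indicator likelihoods:
  benign misconfiguration: 0.084 × 0.68 × 0.10 = 0.005712
  credential stuffing: 0.116 × 0.11 × 0.31 = 0.0039556
  port scan: 0.261 × 0.96 × 0.13 = 0.032573
  supply-chain beacon: 0.539 × 0.82 × 0.84 = 0.37126
The unnormalized weights sum to 0.4135.
P(benign misconfiguration | evidence) = 0.005712 / 0.4135 ≈ 0.014.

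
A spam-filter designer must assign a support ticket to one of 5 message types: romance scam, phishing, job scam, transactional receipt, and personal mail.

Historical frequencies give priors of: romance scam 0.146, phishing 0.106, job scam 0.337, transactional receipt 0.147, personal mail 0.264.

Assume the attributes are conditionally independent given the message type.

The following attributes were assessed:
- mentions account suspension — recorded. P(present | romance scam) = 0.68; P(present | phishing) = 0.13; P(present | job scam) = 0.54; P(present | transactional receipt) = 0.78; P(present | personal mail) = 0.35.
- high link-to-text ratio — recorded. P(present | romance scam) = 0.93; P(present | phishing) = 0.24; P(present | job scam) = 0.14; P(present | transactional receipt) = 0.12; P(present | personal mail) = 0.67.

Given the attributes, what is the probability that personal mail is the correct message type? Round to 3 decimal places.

0.315

By Bayes' rule with conditional independence, the unnormalized weight for each hypothesis is prior × ∏ likelihoods:
  romance scam: 0.146 × 0.68 × 0.93 = 0.09233
  phishing: 0.106 × 0.13 × 0.24 = 0.0033072
  job scam: 0.337 × 0.54 × 0.14 = 0.025477
  transactional receipt: 0.147 × 0.78 × 0.12 = 0.013759
  personal mail: 0.264 × 0.35 × 0.67 = 0.061908
Marginal likelihood of the evidence = 0.19678.
P(personal mail | evidence) = 0.061908 / 0.19678 ≈ 0.315.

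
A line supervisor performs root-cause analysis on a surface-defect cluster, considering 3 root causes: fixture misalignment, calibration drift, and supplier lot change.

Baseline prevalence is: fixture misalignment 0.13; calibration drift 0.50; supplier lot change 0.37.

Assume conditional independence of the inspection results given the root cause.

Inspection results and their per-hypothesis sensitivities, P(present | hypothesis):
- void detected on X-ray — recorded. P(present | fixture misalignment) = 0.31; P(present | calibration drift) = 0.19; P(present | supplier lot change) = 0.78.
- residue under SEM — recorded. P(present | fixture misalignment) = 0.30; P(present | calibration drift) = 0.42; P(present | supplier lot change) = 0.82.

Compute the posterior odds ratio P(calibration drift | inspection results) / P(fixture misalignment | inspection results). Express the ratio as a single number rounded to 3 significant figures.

Unnormalized posterior weight (prior times the inspection result likelihoods) for each of the two hypotheses:
  calibration drift: 0.50 × 0.19 × 0.42 = 0.0399
  fixture misalignment: 0.13 × 0.31 × 0.30 = 0.01209
Odds(calibration drift : fixture misalignment) = 0.0399 / 0.01209 ≈ 3.30.

3.30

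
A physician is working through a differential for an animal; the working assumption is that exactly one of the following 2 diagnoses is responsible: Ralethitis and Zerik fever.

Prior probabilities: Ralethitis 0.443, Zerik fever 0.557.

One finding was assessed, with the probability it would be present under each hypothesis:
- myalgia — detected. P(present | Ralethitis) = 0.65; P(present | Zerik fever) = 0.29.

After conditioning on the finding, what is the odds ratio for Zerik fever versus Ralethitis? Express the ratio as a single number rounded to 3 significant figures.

Unnormalized posterior weight (prior times the finding likelihood) for each of the two hypotheses:
  Zerik fever: 0.557 × 0.29 = 0.16153
  Ralethitis: 0.443 × 0.65 = 0.28795
Posterior odds = 0.16153 / 0.28795 ≈ 0.561.

0.561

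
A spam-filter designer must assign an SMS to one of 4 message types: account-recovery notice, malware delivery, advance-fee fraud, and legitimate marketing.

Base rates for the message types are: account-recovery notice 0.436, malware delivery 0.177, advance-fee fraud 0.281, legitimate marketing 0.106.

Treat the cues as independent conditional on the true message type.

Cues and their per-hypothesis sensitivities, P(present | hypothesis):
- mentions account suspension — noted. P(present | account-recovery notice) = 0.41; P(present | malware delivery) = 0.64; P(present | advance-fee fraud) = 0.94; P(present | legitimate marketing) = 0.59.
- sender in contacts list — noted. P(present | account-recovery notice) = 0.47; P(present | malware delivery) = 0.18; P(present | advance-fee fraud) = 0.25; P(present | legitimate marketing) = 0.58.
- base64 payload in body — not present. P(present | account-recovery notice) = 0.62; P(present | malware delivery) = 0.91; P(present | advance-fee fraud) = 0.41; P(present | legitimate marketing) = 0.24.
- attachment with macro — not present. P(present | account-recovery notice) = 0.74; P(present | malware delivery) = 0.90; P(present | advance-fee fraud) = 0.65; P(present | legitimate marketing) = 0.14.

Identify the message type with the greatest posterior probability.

Multiply each prior by the joint likelihood of the cue pattern (using 1 − P(present | H) for each absent cue):
  account-recovery notice: 0.436 × 0.41 × 0.47 × (1 − 0.62) × (1 − 0.74) = 0.0083009
  malware delivery: 0.177 × 0.64 × 0.18 × (1 − 0.91) × (1 − 0.90) = 0.00018351
  advance-fee fraud: 0.281 × 0.94 × 0.25 × (1 − 0.41) × (1 − 0.65) = 0.013636
  legitimate marketing: 0.106 × 0.59 × 0.58 × (1 − 0.24) × (1 − 0.14) = 0.023708
Marginal likelihood of the evidence = 0.045829.
P(account-recovery notice | evidence) ≈ 0.0083009 / 0.045829 ≈ 0.181
P(malware delivery | evidence) ≈ 0.00018351 / 0.045829 ≈ 0.004
P(advance-fee fraud | evidence) ≈ 0.013636 / 0.045829 ≈ 0.298
P(legitimate marketing | evidence) ≈ 0.023708 / 0.045829 ≈ 0.517
The largest is 0.517, so legitimate marketing is most probable.

legitimate marketing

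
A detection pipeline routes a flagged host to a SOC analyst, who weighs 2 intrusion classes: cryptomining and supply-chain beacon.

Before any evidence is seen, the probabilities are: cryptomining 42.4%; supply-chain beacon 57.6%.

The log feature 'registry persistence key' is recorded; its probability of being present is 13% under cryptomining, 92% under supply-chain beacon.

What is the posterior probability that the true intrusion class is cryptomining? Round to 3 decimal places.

Multiply each prior by the likelihood of the log feature:
  cryptomining: 0.424 × 0.13 = 0.05512
  supply-chain beacon: 0.576 × 0.92 = 0.52992
Marginal likelihood of the evidence = 0.58504.
P(cryptomining | evidence) = 0.05512 / 0.58504 ≈ 0.094.

0.094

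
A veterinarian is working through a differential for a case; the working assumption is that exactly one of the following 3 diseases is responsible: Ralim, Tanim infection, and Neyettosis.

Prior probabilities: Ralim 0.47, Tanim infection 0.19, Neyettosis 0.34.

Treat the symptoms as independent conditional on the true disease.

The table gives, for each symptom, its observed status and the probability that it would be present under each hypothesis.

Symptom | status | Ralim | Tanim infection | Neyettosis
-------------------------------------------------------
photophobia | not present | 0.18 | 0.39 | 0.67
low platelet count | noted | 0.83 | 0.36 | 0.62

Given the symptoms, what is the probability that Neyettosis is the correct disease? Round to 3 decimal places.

0.161

For each hypothesis, the unnormalized posterior weight is prior × product of the symptom likelihoods (using 1 − P(present | H) for each absent symptom):
  Ralim: 0.47 × (1 − 0.18) × 0.83 = 0.31988
  Tanim infection: 0.19 × (1 − 0.39) × 0.36 = 0.041724
  Neyettosis: 0.34 × (1 − 0.67) × 0.62 = 0.069564
Normalizing constant Z = 0.31988 + 0.041724 + 0.069564 = 0.43117.
P(Neyettosis | evidence) = 0.069564 / 0.43117 ≈ 0.161.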